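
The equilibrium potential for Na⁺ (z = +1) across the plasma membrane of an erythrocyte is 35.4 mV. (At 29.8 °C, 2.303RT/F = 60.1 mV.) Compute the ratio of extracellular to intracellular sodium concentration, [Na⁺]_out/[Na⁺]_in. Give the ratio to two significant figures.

3.9

log₁₀([out]/[in]) = E·z/(60.1) = 35.4 × 1 / 60.1 = 0.5890
[out]/[in] = 10^(0.5890) = 3.882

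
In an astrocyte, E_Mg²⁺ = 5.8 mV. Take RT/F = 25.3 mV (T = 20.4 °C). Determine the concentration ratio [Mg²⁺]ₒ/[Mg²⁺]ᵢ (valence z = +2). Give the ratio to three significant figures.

ln([out]/[in]) = E·z/(25.3) = 5.8 × 2 / 25.3 = 0.4585
[out]/[in] = e^(0.4585) = 1.582

1.58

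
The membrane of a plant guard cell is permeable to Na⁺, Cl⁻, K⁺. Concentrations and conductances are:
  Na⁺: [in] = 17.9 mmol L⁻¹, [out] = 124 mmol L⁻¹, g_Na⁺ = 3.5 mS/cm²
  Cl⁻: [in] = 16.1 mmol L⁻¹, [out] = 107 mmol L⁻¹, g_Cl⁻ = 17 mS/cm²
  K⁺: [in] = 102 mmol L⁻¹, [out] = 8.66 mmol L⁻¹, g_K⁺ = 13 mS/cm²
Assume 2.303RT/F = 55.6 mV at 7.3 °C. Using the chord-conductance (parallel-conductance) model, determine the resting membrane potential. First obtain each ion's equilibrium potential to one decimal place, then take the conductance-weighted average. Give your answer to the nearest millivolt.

E_Na⁺ = (55.6/1)·log₁₀(124/17.9) = 46.7 mV
E_Cl⁻ = (55.6/-1)·log₁₀(107/16.1) = -45.7 mV
E_K⁺ = (55.6/1)·log₁₀(8.66/102) = -59.6 mV
Vm = (Σ gᵢEᵢ)/(Σ gᵢ) = (3.5·46.7 + 17·-45.7 + 13·-59.6) / (3.5 + 17 + 13)
= -1388.25 / 33.5 = -41.44 mV

-41 mV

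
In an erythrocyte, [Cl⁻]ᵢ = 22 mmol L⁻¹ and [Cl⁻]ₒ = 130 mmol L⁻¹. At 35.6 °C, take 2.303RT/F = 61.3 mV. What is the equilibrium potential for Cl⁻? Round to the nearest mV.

E = (61.3/z) · log₁₀([Cl⁻]_out/[Cl⁻]_in) with z = -1.
For an anion, dividing by z = -1 reverses the sign.
= (61.3/-1) · log₁₀(130/22) = -61.30 · log₁₀(5.909)
= -61.30 · (0.7715) = -47.29 mV

-47 mV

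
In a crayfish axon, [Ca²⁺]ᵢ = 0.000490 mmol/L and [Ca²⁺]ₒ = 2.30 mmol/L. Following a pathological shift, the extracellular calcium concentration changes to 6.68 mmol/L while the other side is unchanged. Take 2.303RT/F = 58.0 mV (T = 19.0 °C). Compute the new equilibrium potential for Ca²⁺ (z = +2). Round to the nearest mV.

120 mV

After the shift: [Ca²⁺]_out = 6.68, [Ca²⁺]_in = 0.000490 mmol/L.
E_new = (58.0/2)·log₁₀(6.68/0.000490) = 29.00 · (4.1346) = 119.90 mV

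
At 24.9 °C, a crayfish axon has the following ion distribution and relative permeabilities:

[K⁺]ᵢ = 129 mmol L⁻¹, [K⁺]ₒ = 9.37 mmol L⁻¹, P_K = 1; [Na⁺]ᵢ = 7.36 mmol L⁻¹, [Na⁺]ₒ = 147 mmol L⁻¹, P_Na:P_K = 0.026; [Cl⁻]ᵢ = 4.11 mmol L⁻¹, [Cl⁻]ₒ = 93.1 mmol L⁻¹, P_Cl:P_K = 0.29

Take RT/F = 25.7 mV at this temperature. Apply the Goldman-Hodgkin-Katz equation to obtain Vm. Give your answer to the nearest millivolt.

-61 mV

Vm = 25.7 · ln[(Σ P·[cation]ₒ + Σ P·[anion]ᵢ) / (Σ P·[cation]ᵢ + Σ P·[anion]ₒ)]
Numerator = 1×9.37 + 0.026×147 + 0.29×4.11 = 14.38
Denominator = 1×129 + 0.026×7.36 + 0.29×93.1 = 156.2
Vm = 25.7 · ln(0.092092) = 25.7 × (-2.3850) = -61.29 mV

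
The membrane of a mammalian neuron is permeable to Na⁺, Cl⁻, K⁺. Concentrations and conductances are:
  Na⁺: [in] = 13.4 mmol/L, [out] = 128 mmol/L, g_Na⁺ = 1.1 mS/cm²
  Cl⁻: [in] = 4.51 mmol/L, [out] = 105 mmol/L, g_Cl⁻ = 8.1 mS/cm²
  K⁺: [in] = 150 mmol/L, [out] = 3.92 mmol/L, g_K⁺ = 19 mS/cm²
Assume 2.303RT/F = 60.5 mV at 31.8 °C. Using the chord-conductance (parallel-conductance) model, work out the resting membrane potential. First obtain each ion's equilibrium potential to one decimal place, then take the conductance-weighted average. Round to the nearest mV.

-86 mV

E_Na⁺ = (60.5/1)·log₁₀(128/13.4) = 59.3 mV
E_Cl⁻ = (60.5/-1)·log₁₀(105/4.51) = -82.7 mV
E_K⁺ = (60.5/1)·log₁₀(3.92/150) = -95.8 mV
Vm = (Σ gᵢEᵢ)/(Σ gᵢ) = (1.1·59.3 + 8.1·-82.7 + 19·-95.8) / (1.1 + 8.1 + 19)
= -2424.84 / 28.2 = -85.99 mV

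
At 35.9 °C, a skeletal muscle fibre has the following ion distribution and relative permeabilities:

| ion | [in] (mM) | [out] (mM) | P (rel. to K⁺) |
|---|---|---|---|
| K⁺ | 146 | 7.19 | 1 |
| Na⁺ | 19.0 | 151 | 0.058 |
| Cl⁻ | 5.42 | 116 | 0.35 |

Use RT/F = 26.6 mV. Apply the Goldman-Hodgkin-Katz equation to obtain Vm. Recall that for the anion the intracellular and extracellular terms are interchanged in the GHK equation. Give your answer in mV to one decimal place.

Vm = 26.6 · ln[(Σ P·[cation]ₒ + Σ P·[anion]ᵢ) / (Σ P·[cation]ᵢ + Σ P·[anion]ₒ)]
Numerator = 1×7.19 + 0.058×151 + 0.35×5.42 = 17.84
Denominator = 1×146 + 0.058×19.0 + 0.35×116 = 187.7
Vm = 26.6 · ln(0.095071) = 26.6 × (-2.3531) = -62.59 mV

-62.6 mV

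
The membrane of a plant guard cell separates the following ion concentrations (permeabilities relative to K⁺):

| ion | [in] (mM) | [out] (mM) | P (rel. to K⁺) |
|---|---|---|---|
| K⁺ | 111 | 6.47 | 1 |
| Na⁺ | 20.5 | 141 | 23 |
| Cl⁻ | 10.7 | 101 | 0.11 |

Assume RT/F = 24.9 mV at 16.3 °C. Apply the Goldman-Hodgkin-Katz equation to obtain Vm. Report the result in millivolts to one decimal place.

42.3 mV

Vm = 24.9 · ln[(Σ P·[cation]ₒ + Σ P·[anion]ᵢ) / (Σ P·[cation]ᵢ + Σ P·[anion]ₒ)]
Numerator = 1×6.47 + 23×141 + 0.11×10.7 = 3251
Denominator = 1×111 + 23×20.5 + 0.11×101 = 593.6
Vm = 24.9 · ln(5.4761) = 24.9 × (1.7004) = 42.34 mV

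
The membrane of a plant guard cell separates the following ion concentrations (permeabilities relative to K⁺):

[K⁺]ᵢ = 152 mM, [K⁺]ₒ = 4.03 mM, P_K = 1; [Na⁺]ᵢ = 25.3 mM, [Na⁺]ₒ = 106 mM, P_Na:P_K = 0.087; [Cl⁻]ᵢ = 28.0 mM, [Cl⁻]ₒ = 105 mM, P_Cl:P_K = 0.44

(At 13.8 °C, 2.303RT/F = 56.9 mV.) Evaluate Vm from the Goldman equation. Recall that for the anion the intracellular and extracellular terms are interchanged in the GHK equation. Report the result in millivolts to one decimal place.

Vm = 56.9 · log₁₀[(Σ P·[cation]ₒ + Σ P·[anion]ᵢ) / (Σ P·[cation]ᵢ + Σ P·[anion]ₒ)]
Numerator = 1×4.03 + 0.087×106 + 0.44×28.0 = 25.57
Denominator = 1×152 + 0.087×25.3 + 0.44×105 = 200.4
Vm = 56.9 · log₁₀(0.1276) = 56.9 × (-0.8941) = -50.88 mV

-50.9 mV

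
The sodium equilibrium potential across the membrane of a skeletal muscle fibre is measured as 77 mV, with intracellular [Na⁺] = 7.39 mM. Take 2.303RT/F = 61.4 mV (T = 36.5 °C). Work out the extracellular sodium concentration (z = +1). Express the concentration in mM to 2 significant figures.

130 mM

Nernst: E = (61.4/1) · log₁₀([out]/[in]), so log₁₀([out]/[in]) = 77.0 × 1 / 61.4 = 1.2541.
[out]/[in] = 10^(1.2541) = 17.95.
[out] = 17.95 × 7.39 = 132.7 mM.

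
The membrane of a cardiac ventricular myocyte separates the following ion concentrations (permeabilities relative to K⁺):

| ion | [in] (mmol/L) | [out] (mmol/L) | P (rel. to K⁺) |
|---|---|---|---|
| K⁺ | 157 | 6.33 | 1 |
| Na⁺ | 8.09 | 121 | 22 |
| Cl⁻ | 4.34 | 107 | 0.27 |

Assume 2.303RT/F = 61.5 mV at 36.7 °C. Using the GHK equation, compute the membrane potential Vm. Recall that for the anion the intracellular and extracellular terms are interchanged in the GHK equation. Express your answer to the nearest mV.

53 mV

Vm = 61.5 · log₁₀[(Σ P·[cation]ₒ + Σ P·[anion]ᵢ) / (Σ P·[cation]ᵢ + Σ P·[anion]ₒ)]
Numerator = 1×6.33 + 22×121 + 0.27×4.34 = 2670
Denominator = 1×157 + 22×8.09 + 0.27×107 = 363.9
Vm = 61.5 · log₁₀(7.3364) = 61.5 × (0.8655) = 53.23 mV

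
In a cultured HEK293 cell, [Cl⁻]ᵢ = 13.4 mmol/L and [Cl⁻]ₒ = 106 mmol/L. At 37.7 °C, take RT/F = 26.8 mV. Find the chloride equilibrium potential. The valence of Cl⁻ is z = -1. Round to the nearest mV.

E = (26.8/z) · ln([Cl⁻]_out/[Cl⁻]_in) with z = -1.
For an anion, dividing by z = -1 reverses the sign.
= (26.8/-1) · ln(106/13.4) = -26.80 · ln(7.91)
= -26.80 · (2.0682) = -55.43 mV

-55 mV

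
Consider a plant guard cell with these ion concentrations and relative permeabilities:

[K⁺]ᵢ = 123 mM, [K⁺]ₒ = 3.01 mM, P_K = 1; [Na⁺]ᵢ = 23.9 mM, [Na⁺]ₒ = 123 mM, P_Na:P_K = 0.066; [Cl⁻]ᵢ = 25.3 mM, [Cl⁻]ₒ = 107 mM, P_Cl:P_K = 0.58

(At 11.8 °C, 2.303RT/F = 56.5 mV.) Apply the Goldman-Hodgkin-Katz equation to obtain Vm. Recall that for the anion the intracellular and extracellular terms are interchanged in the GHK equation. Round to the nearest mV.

-49 mV

Vm = 56.5 · log₁₀[(Σ P·[cation]ₒ + Σ P·[anion]ᵢ) / (Σ P·[cation]ᵢ + Σ P·[anion]ₒ)]
Numerator = 1×3.01 + 0.066×123 + 0.58×25.3 = 25.8
Denominator = 1×123 + 0.066×23.9 + 0.58×107 = 186.6
Vm = 56.5 · log₁₀(0.13825) = 56.5 × (-0.8593) = -48.55 mV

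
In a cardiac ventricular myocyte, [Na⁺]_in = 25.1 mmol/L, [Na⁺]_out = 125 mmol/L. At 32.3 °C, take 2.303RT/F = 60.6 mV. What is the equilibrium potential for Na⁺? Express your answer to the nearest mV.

E = (60.6/z) · log₁₀([Na⁺]_out/[Na⁺]_in) with z = +1.
= (60.6/1) · log₁₀(125/25.1) = 60.60 · log₁₀(4.98)
= 60.60 · (0.6972) = 42.25 mV

42 mV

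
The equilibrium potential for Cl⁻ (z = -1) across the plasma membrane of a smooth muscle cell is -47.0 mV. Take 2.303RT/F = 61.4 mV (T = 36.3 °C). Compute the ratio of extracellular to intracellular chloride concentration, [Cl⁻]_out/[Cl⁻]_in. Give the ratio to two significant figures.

5.8

log₁₀([out]/[in]) = E·z/(61.4) = -47.0 × -1 / 61.4 = 0.7655
[out]/[in] = 10^(0.7655) = 5.827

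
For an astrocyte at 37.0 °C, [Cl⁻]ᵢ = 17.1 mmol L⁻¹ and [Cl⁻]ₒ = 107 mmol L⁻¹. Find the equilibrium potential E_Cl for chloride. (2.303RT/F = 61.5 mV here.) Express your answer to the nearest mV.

-49 mV

E = (61.5/z) · log₁₀([Cl⁻]_out/[Cl⁻]_in) with z = -1.
For an anion, dividing by z = -1 reverses the sign.
= (61.5/-1) · log₁₀(107/17.1) = -61.50 · log₁₀(6.257)
= -61.50 · (0.7964) = -48.98 mV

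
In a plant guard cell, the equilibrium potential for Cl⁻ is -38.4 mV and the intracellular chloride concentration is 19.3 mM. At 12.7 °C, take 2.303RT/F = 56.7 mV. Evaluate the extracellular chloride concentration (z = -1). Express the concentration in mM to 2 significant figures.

Nernst: E = (56.7/-1) · log₁₀([out]/[in]), so log₁₀([out]/[in]) = -38.4 × -1 / 56.7 = 0.6772.
[out]/[in] = 10^(0.6772) = 4.756.
[out] = 4.756 × 19.3 = 91.79 mM.

92 mM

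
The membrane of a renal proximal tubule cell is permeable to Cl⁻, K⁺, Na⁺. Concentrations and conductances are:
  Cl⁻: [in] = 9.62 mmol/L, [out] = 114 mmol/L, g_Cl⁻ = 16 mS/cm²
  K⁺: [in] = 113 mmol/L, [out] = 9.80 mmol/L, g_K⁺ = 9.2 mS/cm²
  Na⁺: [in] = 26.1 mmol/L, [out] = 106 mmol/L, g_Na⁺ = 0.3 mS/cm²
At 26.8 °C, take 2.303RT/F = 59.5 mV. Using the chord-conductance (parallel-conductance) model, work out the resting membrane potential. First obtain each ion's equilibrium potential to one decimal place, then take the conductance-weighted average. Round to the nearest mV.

E_Cl⁻ = (59.5/-1)·log₁₀(114/9.62) = -63.9 mV
E_K⁺ = (59.5/1)·log₁₀(9.80/113) = -63.2 mV
E_Na⁺ = (59.5/1)·log₁₀(106/26.1) = 36.2 mV
Vm = (Σ gᵢEᵢ)/(Σ gᵢ) = (16·-63.9 + 9.2·-63.2 + 0.3·36.2) / (16 + 9.2 + 0.3)
= -1592.98 / 25.5 = -62.47 mV

-62 mV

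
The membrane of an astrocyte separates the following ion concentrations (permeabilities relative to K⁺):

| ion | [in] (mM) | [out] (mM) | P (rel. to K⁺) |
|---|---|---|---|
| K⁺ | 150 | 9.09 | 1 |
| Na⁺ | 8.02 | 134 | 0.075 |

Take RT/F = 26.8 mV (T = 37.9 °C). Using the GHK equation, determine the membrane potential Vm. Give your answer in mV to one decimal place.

-55.3 mV

Vm = 26.8 · ln[(Σ P·[cation]ₒ + Σ P·[anion]ᵢ) / (Σ P·[cation]ᵢ + Σ P·[anion]ₒ)]
Numerator = 1×9.09 + 0.075×134 = 19.14
Denominator = 1×150 + 0.075×8.02 = 150.6
Vm = 26.8 · ln(0.12709) = 26.8 × (-2.0629) = -55.28 mV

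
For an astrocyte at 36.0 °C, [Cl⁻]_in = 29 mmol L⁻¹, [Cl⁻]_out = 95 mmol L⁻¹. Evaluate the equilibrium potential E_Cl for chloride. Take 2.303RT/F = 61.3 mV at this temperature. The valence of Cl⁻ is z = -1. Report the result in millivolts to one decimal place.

E = (61.3/z) · log₁₀([Cl⁻]_out/[Cl⁻]_in) with z = -1.
For an anion, dividing by z = -1 reverses the sign.
= (61.3/-1) · log₁₀(95/29) = -61.30 · log₁₀(3.276)
= -61.30 · (0.5153) = -31.59 mV

-31.6 mV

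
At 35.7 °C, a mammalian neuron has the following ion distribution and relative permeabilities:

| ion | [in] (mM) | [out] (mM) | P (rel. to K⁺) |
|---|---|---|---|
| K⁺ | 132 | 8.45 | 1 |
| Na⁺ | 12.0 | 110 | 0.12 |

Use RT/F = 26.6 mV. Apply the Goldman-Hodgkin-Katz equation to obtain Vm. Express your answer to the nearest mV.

Vm = 26.6 · ln[(Σ P·[cation]ₒ + Σ P·[anion]ᵢ) / (Σ P·[cation]ᵢ + Σ P·[anion]ₒ)]
Numerator = 1×8.45 + 0.12×110 = 21.65
Denominator = 1×132 + 0.12×12.0 = 133.4
Vm = 26.6 · ln(0.16225) = 26.6 × (-1.8186) = -48.38 mV

-48 mV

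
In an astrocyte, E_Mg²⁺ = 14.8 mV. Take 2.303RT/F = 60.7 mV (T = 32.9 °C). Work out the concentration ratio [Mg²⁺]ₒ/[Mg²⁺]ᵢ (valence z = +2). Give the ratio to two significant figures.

log₁₀([out]/[in]) = E·z/(60.7) = 14.8 × 2 / 60.7 = 0.4876
[out]/[in] = 10^(0.4876) = 3.074

3.1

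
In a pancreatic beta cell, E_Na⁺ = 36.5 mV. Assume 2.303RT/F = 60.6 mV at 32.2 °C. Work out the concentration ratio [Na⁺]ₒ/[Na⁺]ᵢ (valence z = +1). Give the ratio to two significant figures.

4.0

log₁₀([out]/[in]) = E·z/(60.6) = 36.5 × 1 / 60.6 = 0.6023
[out]/[in] = 10^(0.6023) = 4.002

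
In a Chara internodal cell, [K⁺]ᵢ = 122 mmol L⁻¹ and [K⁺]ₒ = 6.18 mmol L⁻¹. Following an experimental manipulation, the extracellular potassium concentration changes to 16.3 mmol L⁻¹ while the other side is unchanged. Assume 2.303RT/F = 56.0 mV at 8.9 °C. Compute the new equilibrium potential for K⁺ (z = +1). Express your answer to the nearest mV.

After the shift: [K⁺]_out = 16.3, [K⁺]_in = 122 mmol L⁻¹.
E_new = (56.0/1)·log₁₀(16.3/122) = 56.00 · (-0.8742) = -48.95 mV

-49 mV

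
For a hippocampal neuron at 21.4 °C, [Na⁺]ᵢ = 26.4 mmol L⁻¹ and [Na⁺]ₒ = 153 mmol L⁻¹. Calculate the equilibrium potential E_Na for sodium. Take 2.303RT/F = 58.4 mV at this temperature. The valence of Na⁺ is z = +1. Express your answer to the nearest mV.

E = (58.4/z) · log₁₀([Na⁺]_out/[Na⁺]_in) with z = +1.
= (58.4/1) · log₁₀(153/26.4) = 58.40 · log₁₀(5.795)
= 58.40 · (0.7631) = 44.56 mV

45 mV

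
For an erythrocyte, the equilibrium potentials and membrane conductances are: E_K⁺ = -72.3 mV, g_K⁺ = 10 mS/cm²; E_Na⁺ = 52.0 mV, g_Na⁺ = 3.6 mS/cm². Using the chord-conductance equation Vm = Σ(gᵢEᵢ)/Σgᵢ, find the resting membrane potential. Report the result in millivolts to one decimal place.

-39.4 mV

Σ gᵢEᵢ = 10·(-72.3) + 3.6·(52.0) = -535.80
Σ gᵢ = 10 + 3.6 = 13.6
Vm = -535.80 / 13.6 = -39.40 mV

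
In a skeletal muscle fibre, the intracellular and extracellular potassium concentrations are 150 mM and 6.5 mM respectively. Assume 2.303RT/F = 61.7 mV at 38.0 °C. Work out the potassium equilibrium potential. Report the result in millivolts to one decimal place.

E = (61.7/z) · log₁₀([K⁺]_out/[K⁺]_in) with z = +1.
= (61.7/1) · log₁₀(6.5/150) = 61.70 · log₁₀(0.04333)
= 61.70 · (-1.3632) = -84.11 mV

-84.1 mV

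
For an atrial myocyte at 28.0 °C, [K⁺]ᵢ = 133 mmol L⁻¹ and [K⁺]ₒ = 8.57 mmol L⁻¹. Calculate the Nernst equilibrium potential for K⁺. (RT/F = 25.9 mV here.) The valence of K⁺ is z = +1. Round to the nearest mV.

E = (25.9/z) · ln([K⁺]_out/[K⁺]_in) with z = +1.
= (25.9/1) · ln(8.57/133) = 25.90 · ln(0.06444)
= 25.90 · (-2.7421) = -71.02 mV

-71 mV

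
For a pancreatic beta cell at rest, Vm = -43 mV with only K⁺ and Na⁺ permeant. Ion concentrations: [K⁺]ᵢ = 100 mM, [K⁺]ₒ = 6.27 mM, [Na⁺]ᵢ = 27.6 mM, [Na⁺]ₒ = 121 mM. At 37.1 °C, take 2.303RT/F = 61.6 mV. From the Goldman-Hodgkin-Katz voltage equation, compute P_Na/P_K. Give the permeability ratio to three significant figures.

0.119

Let α = P_Na/P_K. GHK: Vm = 61.6·log₁₀[(Kₒ + α·Naₒ)/(Kᵢ + α·Naᵢ)].
10^(Vm/61.6) = 10^(-43.0/61.6) = 0.20042
So 0.20042·(Kᵢ + α·Naᵢ) = Kₒ + α·Naₒ → α = (0.20042·100.0 − 6.27) / (121.0 − 0.20042·27.6)
α = (20.04 − 6.27) / (121.0 − 5.532) = 13.77/115.5 = 0.1193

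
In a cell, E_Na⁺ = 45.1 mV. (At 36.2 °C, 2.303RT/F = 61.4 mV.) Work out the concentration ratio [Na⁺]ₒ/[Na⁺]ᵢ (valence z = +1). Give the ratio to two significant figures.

log₁₀([out]/[in]) = E·z/(61.4) = 45.1 × 1 / 61.4 = 0.7345
[out]/[in] = 10^(0.7345) = 5.427

5.4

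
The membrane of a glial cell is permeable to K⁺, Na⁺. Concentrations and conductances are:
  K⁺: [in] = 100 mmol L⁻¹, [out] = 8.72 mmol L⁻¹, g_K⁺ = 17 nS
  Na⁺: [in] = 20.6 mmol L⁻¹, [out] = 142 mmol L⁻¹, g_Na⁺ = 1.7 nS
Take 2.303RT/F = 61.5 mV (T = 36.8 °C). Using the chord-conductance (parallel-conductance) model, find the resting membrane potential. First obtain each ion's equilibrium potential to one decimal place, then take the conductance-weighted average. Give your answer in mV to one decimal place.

-54.6 mV

E_K⁺ = (61.5/1)·log₁₀(8.72/100) = -65.2 mV
E_Na⁺ = (61.5/1)·log₁₀(142/20.6) = 51.6 mV
Vm = (Σ gᵢEᵢ)/(Σ gᵢ) = (17·-65.2 + 1.7·51.6) / (17 + 1.7)
= -1020.68 / 18.7 = -54.58 mV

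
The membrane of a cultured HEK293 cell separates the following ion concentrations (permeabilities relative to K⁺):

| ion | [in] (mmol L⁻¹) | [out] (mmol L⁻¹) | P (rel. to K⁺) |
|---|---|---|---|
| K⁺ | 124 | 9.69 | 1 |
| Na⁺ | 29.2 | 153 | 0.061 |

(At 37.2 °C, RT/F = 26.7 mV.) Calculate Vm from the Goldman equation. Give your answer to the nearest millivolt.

-50 mV

Vm = 26.7 · ln[(Σ P·[cation]ₒ + Σ P·[anion]ᵢ) / (Σ P·[cation]ᵢ + Σ P·[anion]ₒ)]
Numerator = 1×9.69 + 0.061×153 = 19.02
Denominator = 1×124 + 0.061×29.2 = 125.8
Vm = 26.7 · ln(0.15124) = 26.7 × (-1.8889) = -50.43 mV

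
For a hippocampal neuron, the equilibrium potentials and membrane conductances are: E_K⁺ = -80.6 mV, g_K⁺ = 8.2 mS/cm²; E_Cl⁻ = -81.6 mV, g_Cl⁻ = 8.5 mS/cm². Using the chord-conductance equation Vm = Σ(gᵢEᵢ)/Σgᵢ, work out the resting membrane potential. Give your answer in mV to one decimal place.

-81.1 mV

Σ gᵢEᵢ = 8.2·(-80.6) + 8.5·(-81.6) = -1354.52
Σ gᵢ = 8.2 + 8.5 = 16.7
Vm = -1354.52 / 16.7 = -81.11 mV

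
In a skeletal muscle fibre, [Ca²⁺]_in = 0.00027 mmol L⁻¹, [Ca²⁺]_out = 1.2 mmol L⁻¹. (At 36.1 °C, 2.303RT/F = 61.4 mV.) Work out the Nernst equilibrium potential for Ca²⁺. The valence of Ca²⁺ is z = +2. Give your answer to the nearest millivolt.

E = (61.4/z) · log₁₀([Ca²⁺]_out/[Ca²⁺]_in) with z = +2.
= (61.4/2) · log₁₀(1.2/0.00027) = 30.70 · log₁₀(4444)
= 30.70 · (3.6478) = 111.99 mV

112 mV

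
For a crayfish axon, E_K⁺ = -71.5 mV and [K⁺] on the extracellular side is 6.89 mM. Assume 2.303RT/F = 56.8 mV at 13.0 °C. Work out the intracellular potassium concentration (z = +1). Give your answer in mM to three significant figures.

Nernst: E = (56.8/1) · log₁₀([out]/[in]), so log₁₀([out]/[in]) = -71.5 × 1 / 56.8 = -1.2588.
[out]/[in] = 10^(-1.2588) = 0.05511.
[in] = 6.89 / 0.05511 = 125 mM.

125 mM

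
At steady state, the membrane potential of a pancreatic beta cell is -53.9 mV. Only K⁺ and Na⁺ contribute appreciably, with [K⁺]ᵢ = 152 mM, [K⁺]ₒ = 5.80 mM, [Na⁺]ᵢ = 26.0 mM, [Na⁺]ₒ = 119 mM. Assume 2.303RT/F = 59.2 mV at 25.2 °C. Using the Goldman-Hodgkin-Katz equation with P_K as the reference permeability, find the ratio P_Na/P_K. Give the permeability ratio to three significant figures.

0.111

Let α = P_Na/P_K. GHK: Vm = 59.2·log₁₀[(Kₒ + α·Naₒ)/(Kᵢ + α·Naᵢ)].
10^(Vm/59.2) = 10^(-53.9/59.2) = 0.12289
So 0.12289·(Kᵢ + α·Naᵢ) = Kₒ + α·Naₒ → α = (0.12289·152.0 − 5.8) / (119.0 − 0.12289·26.0)
α = (18.68 − 5.8) / (119.0 − 3.195) = 12.88/115.8 = 0.1112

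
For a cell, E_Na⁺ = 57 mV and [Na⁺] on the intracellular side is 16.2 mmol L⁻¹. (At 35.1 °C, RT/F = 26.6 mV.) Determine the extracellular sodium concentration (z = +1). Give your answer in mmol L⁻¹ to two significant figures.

140 mmol L⁻¹

Nernst: E = (26.6/1) · ln([out]/[in]), so ln([out]/[in]) = 57.0 × 1 / 26.6 = 2.1429.
[out]/[in] = e^(2.1429) = 8.524.
[out] = 8.524 × 16.2 = 138.1 mmol L⁻¹.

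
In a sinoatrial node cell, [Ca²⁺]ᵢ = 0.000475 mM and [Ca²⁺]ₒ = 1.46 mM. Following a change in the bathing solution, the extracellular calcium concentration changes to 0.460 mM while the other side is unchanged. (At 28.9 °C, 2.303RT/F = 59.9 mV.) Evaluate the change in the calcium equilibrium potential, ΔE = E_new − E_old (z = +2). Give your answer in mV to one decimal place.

-15.0 mV

E_old = (59.9/2)·log₁₀(1.46/0.000475) = 104.46 mV
E_new = (59.9/2)·log₁₀(0.460/0.000475) = 89.43 mV
ΔE = 89.43 − (104.46) = -15.02 mV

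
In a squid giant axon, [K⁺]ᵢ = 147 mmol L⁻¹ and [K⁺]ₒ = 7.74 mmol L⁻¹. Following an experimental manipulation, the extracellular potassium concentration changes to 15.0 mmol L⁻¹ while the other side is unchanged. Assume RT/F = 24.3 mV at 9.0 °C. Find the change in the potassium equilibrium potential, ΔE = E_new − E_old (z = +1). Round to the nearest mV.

16 mV

E_old = (24.3/1)·ln(7.74/147) = -71.54 mV
E_new = (24.3/1)·ln(15.0/147) = -55.46 mV
ΔE = -55.46 − (-71.54) = 16.08 mV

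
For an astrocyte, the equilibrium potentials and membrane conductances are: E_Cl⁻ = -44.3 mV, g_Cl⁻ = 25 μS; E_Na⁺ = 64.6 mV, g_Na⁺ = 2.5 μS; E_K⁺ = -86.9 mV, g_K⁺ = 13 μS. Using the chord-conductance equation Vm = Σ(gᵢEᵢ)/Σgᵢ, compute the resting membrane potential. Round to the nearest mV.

-51 mV

Σ gᵢEᵢ = 25·(-44.3) + 2.5·(64.6) + 13·(-86.9) = -2075.70
Σ gᵢ = 25 + 2.5 + 13 = 40.5
Vm = -2075.70 / 40.5 = -51.25 mV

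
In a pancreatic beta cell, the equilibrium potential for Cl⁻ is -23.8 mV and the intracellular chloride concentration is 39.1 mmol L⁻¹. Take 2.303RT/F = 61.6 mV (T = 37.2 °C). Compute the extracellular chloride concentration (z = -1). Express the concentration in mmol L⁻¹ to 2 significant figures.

Nernst: E = (61.6/-1) · log₁₀([out]/[in]), so log₁₀([out]/[in]) = -23.8 × -1 / 61.6 = 0.3864.
[out]/[in] = 10^(0.3864) = 2.434.
[out] = 2.434 × 39.1 = 95.18 mmol L⁻¹.

95 mmol L⁻¹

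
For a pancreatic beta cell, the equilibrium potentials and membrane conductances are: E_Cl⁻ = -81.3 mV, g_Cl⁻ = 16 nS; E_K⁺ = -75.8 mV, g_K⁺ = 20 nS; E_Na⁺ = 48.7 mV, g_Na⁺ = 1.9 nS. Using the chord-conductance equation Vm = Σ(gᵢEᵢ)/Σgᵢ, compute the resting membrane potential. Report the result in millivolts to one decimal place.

Σ gᵢEᵢ = 16·(-81.3) + 20·(-75.8) + 1.9·(48.7) = -2724.27
Σ gᵢ = 16 + 20 + 1.9 = 37.9
Vm = -2724.27 / 37.9 = -71.88 mV

-71.9 mV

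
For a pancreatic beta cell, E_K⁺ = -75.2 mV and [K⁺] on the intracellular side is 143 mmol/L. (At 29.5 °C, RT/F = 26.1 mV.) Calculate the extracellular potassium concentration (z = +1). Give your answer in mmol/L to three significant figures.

Nernst: E = (26.1/1) · ln([out]/[in]), so ln([out]/[in]) = -75.2 × 1 / 26.1 = -2.8812.
[out]/[in] = e^(-2.8812) = 0.05607.
[out] = 0.05607 × 143 = 8.017 mmol/L.

8.02 mmol/L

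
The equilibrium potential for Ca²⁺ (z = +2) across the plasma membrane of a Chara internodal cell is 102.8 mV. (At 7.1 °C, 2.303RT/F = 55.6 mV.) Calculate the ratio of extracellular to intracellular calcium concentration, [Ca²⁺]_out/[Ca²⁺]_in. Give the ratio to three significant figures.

4990

log₁₀([out]/[in]) = E·z/(55.6) = 102.8 × 2 / 55.6 = 3.6978
[out]/[in] = 10^(3.6978) = 4987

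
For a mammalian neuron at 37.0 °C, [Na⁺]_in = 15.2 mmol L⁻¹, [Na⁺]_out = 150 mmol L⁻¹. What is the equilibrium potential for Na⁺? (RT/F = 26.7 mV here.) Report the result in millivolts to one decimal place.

61.1 mV

E = (26.7/z) · ln([Na⁺]_out/[Na⁺]_in) with z = +1.
= (26.7/1) · ln(150/15.2) = 26.70 · ln(9.868)
= 26.70 · (2.2893) = 61.13 mV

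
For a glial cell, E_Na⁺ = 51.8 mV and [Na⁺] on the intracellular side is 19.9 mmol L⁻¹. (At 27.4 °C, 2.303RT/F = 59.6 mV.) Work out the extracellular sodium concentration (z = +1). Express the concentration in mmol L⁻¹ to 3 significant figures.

Nernst: E = (59.6/1) · log₁₀([out]/[in]), so log₁₀([out]/[in]) = 51.8 × 1 / 59.6 = 0.8691.
[out]/[in] = 10^(0.8691) = 7.398.
[out] = 7.398 × 19.9 = 147.2 mmol L⁻¹.

147 mmol L⁻¹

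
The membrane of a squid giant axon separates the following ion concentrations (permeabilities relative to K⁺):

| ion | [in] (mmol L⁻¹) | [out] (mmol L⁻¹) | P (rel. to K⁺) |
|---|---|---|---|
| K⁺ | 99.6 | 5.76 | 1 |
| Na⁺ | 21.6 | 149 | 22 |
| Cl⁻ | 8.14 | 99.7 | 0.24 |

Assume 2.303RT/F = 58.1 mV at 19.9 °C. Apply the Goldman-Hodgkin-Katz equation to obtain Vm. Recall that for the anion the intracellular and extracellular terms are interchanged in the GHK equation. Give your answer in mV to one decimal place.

Vm = 58.1 · log₁₀[(Σ P·[cation]ₒ + Σ P·[anion]ᵢ) / (Σ P·[cation]ᵢ + Σ P·[anion]ₒ)]
Numerator = 1×5.76 + 22×149 + 0.24×8.14 = 3286
Denominator = 1×99.6 + 22×21.6 + 0.24×99.7 = 598.7
Vm = 58.1 · log₁₀(5.4878) = 58.1 × (0.7394) = 42.96 mV

43.0 mV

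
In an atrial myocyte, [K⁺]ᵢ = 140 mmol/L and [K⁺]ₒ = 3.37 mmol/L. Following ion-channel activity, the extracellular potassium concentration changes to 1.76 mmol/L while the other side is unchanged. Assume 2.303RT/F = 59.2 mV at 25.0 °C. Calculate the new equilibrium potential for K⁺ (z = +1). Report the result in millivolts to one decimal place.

-112.5 mV

After the shift: [K⁺]_out = 1.76, [K⁺]_in = 140 mmol/L.
E_new = (59.2/1)·log₁₀(1.76/140) = 59.20 · (-1.9006) = -112.52 mV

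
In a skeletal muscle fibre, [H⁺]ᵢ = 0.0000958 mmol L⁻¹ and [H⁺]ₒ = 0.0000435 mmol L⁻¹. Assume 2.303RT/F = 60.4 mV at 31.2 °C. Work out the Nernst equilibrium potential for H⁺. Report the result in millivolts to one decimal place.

-20.7 mV

E = (60.4/z) · log₁₀([H⁺]_out/[H⁺]_in) with z = +1.
= (60.4/1) · log₁₀(0.0000435/0.0000958) = 60.40 · log₁₀(0.4541)
= 60.40 · (-0.3429) = -20.71 mV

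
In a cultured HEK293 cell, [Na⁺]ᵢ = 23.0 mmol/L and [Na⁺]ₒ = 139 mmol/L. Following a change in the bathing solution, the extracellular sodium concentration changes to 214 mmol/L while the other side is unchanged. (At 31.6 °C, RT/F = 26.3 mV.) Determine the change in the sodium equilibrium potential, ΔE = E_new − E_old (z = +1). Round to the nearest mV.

E_old = (26.3/1)·ln(139/23.0) = 47.31 mV
E_new = (26.3/1)·ln(214/23.0) = 58.66 mV
ΔE = 58.66 − (47.31) = 11.35 mV

11 mV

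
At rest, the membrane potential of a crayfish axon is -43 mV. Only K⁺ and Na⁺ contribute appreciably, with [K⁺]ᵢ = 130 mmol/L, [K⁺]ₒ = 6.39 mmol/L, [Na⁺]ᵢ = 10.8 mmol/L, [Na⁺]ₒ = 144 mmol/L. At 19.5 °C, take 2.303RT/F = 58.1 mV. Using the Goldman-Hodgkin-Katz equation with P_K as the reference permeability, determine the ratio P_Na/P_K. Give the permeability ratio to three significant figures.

0.122

Let α = P_Na/P_K. GHK: Vm = 58.1·log₁₀[(Kₒ + α·Naₒ)/(Kᵢ + α·Naᵢ)].
10^(Vm/58.1) = 10^(-43.0/58.1) = 0.18193
So 0.18193·(Kᵢ + α·Naᵢ) = Kₒ + α·Naₒ → α = (0.18193·130.0 − 6.39) / (144.0 − 0.18193·10.8)
α = (23.65 − 6.39) / (144.0 − 1.965) = 17.26/142 = 0.1215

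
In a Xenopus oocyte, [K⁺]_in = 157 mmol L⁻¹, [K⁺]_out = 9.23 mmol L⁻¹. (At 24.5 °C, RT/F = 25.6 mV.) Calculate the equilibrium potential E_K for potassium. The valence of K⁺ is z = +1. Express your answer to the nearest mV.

-73 mV

E = (25.6/z) · ln([K⁺]_out/[K⁺]_in) with z = +1.
= (25.6/1) · ln(9.23/157) = 25.60 · ln(0.05879)
= 25.60 · (-2.8338) = -72.54 mV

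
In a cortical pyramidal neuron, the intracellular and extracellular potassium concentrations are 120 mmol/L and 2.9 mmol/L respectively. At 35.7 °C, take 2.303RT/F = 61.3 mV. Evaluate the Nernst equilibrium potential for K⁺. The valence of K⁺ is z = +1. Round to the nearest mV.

-99 mV

E = (61.3/z) · log₁₀([K⁺]_out/[K⁺]_in) with z = +1.
= (61.3/1) · log₁₀(2.9/120) = 61.30 · log₁₀(0.02417)
= 61.30 · (-1.6168) = -99.11 mV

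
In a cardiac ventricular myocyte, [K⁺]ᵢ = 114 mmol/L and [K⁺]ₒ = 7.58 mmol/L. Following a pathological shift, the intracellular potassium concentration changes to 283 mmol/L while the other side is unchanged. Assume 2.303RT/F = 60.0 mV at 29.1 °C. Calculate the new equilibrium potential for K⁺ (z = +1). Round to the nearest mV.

After the shift: [K⁺]_out = 7.58, [K⁺]_in = 283 mmol/L.
E_new = (60.0/1)·log₁₀(7.58/283) = 60.00 · (-1.5721) = -94.33 mV

-94 mV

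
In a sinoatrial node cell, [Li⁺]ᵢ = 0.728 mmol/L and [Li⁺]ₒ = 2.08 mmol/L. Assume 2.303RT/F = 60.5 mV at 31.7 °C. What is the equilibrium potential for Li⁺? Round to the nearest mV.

E = (60.5/z) · log₁₀([Li⁺]_out/[Li⁺]_in) with z = +1.
= (60.5/1) · log₁₀(2.08/0.728) = 60.50 · log₁₀(2.857)
= 60.50 · (0.4559) = 27.58 mV

28 mV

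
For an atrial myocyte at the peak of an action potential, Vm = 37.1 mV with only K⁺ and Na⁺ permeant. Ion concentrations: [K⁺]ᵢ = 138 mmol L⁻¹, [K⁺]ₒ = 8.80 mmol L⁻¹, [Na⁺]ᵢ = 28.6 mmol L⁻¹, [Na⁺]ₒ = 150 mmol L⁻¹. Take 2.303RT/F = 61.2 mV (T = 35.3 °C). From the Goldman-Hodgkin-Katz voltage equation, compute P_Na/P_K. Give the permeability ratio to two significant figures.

16

Let α = P_Na/P_K. GHK: Vm = 61.2·log₁₀[(Kₒ + α·Naₒ)/(Kᵢ + α·Naᵢ)].
10^(Vm/61.2) = 10^(37.1/61.2) = 4.0384
So 4.0384·(Kᵢ + α·Naᵢ) = Kₒ + α·Naₒ → α = (4.0384·138.0 − 8.8) / (150.0 − 4.0384·28.6)
α = (557.3 − 8.8) / (150.0 − 115.5) = 548.5/34.5 = 15.9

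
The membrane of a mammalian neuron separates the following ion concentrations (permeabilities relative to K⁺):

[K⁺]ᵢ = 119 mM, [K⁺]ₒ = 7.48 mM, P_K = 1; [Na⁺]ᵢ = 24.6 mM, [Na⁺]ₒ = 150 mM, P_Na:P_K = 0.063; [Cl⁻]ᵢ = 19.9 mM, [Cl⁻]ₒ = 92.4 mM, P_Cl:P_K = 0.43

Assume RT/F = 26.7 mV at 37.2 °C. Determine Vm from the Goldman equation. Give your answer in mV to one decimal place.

Vm = 26.7 · ln[(Σ P·[cation]ₒ + Σ P·[anion]ᵢ) / (Σ P·[cation]ᵢ + Σ P·[anion]ₒ)]
Numerator = 1×7.48 + 0.063×150 + 0.43×19.9 = 25.49
Denominator = 1×119 + 0.063×24.6 + 0.43×92.4 = 160.3
Vm = 26.7 · ln(0.15901) = 26.7 × (-1.8388) = -49.10 mV

-49.1 mV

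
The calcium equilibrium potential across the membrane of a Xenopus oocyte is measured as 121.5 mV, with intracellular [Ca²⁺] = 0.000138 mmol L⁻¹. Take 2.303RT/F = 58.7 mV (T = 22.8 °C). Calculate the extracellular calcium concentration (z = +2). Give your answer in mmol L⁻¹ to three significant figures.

Nernst: E = (58.7/2) · log₁₀([out]/[in]), so log₁₀([out]/[in]) = 121.5 × 2 / 58.7 = 4.1397.
[out]/[in] = 10^(4.1397) = 1.379e+04.
[out] = 1.379e+04 × 0.000138 = 1.904 mmol L⁻¹.

1.90 mmol L⁻¹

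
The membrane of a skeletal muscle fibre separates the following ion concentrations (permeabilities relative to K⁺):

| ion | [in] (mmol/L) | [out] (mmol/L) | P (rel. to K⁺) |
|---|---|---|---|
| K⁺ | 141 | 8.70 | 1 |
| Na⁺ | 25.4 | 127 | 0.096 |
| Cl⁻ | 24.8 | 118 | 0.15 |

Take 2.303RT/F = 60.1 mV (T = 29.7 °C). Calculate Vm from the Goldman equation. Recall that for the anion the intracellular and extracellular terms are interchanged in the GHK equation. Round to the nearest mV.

-49 mV

Vm = 60.1 · log₁₀[(Σ P·[cation]ₒ + Σ P·[anion]ᵢ) / (Σ P·[cation]ᵢ + Σ P·[anion]ₒ)]
Numerator = 1×8.70 + 0.096×127 + 0.15×24.8 = 24.61
Denominator = 1×141 + 0.096×25.4 + 0.15×118 = 161.1
Vm = 60.1 · log₁₀(0.15274) = 60.1 × (-0.8161) = -49.04 mV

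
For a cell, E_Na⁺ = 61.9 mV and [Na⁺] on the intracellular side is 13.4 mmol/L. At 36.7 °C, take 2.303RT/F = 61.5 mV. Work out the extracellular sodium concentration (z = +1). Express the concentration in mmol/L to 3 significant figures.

Nernst: E = (61.5/1) · log₁₀([out]/[in]), so log₁₀([out]/[in]) = 61.9 × 1 / 61.5 = 1.0065.
[out]/[in] = 10^(1.0065) = 10.15.
[out] = 10.15 × 13.4 = 136 mmol/L.

136 mmol/L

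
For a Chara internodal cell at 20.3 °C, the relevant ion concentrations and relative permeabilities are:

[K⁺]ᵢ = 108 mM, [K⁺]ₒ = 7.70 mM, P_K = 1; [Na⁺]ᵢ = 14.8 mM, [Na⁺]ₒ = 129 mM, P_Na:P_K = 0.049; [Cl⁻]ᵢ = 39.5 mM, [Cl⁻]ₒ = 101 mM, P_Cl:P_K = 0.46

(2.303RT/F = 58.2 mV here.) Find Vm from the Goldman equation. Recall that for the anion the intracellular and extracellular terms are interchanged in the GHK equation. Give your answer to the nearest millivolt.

Vm = 58.2 · log₁₀[(Σ P·[cation]ₒ + Σ P·[anion]ᵢ) / (Σ P·[cation]ᵢ + Σ P·[anion]ₒ)]
Numerator = 1×7.70 + 0.049×129 + 0.46×39.5 = 32.19
Denominator = 1×108 + 0.049×14.8 + 0.46×101 = 155.2
Vm = 58.2 · log₁₀(0.20744) = 58.2 × (-0.6831) = -39.76 mV

-40 mV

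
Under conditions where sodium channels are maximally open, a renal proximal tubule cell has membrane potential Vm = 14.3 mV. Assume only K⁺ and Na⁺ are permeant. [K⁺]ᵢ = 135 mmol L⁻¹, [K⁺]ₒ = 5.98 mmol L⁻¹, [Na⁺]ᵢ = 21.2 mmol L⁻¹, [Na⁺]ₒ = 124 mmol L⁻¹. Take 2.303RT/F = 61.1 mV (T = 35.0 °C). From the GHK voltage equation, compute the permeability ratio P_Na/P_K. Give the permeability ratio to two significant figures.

Let α = P_Na/P_K. GHK: Vm = 61.1·log₁₀[(Kₒ + α·Naₒ)/(Kᵢ + α·Naᵢ)].
10^(Vm/61.1) = 10^(14.3/61.1) = 1.7141
So 1.7141·(Kᵢ + α·Naᵢ) = Kₒ + α·Naₒ → α = (1.7141·135.0 − 5.98) / (124.0 − 1.7141·21.2)
α = (231.4 − 5.98) / (124.0 − 36.34) = 225.4/87.66 = 2.572

2.6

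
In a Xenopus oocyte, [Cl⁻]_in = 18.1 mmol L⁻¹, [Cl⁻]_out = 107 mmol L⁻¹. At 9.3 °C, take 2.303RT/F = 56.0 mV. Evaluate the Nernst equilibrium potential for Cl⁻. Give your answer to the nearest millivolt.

E = (56.0/z) · log₁₀([Cl⁻]_out/[Cl⁻]_in) with z = -1.
For an anion, dividing by z = -1 reverses the sign.
= (56.0/-1) · log₁₀(107/18.1) = -56.00 · log₁₀(5.912)
= -56.00 · (0.7717) = -43.22 mV

-43 mV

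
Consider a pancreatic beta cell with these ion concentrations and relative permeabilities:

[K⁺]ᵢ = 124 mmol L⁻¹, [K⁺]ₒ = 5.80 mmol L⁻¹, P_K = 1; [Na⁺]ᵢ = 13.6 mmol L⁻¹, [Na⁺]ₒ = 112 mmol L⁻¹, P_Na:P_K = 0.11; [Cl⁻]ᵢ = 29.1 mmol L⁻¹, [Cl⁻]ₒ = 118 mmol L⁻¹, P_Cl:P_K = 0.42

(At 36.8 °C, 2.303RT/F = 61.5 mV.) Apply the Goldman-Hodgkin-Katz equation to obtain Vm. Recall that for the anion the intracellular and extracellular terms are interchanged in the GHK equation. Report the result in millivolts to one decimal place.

Vm = 61.5 · log₁₀[(Σ P·[cation]ₒ + Σ P·[anion]ᵢ) / (Σ P·[cation]ᵢ + Σ P·[anion]ₒ)]
Numerator = 1×5.80 + 0.11×112 + 0.42×29.1 = 30.34
Denominator = 1×124 + 0.11×13.6 + 0.42×118 = 175.1
Vm = 61.5 · log₁₀(0.17333) = 61.5 × (-0.7611) = -46.81 mV

-46.8 mV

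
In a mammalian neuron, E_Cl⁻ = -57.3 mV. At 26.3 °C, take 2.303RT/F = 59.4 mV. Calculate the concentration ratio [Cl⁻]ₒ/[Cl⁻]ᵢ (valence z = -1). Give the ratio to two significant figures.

log₁₀([out]/[in]) = E·z/(59.4) = -57.3 × -1 / 59.4 = 0.9646
[out]/[in] = 10^(0.9646) = 9.218

9.2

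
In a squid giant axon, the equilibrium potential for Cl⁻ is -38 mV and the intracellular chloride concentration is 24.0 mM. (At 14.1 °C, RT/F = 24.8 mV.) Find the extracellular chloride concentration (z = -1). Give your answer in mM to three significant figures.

111 mM

Nernst: E = (24.8/-1) · ln([out]/[in]), so ln([out]/[in]) = -38.0 × -1 / 24.8 = 1.5323.
[out]/[in] = e^(1.5323) = 4.629.
[out] = 4.629 × 24.0 = 111.1 mM.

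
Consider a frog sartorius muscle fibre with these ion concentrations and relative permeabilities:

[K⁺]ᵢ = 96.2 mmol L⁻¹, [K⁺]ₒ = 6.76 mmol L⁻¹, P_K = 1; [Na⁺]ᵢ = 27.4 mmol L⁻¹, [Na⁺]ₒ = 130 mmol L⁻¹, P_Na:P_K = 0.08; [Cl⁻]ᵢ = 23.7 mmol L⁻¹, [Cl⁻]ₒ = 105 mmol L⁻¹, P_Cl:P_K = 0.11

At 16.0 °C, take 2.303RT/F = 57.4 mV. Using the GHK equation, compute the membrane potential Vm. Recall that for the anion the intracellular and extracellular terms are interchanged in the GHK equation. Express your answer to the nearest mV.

-43 mV

Vm = 57.4 · log₁₀[(Σ P·[cation]ₒ + Σ P·[anion]ᵢ) / (Σ P·[cation]ᵢ + Σ P·[anion]ₒ)]
Numerator = 1×6.76 + 0.08×130 + 0.11×23.7 = 19.77
Denominator = 1×96.2 + 0.08×27.4 + 0.11×105 = 109.9
Vm = 57.4 · log₁₀(0.17979) = 57.4 × (-0.7452) = -42.78 mV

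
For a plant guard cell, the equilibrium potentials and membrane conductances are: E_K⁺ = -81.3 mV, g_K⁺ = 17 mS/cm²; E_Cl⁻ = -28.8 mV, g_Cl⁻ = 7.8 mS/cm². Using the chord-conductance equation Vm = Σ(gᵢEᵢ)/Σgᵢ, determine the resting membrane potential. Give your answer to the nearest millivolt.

-65 mV

Σ gᵢEᵢ = 17·(-81.3) + 7.8·(-28.8) = -1606.74
Σ gᵢ = 17 + 7.8 = 24.8
Vm = -1606.74 / 24.8 = -64.79 mV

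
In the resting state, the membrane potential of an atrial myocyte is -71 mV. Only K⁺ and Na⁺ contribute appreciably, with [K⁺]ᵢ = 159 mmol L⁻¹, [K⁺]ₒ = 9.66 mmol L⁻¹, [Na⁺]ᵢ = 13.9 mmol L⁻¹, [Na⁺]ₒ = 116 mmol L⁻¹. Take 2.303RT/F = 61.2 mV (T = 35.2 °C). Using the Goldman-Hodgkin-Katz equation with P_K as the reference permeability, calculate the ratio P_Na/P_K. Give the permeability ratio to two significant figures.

0.012

Let α = P_Na/P_K. GHK: Vm = 61.2·log₁₀[(Kₒ + α·Naₒ)/(Kᵢ + α·Naᵢ)].
10^(Vm/61.2) = 10^(-71.0/61.2) = 0.069162
So 0.069162·(Kᵢ + α·Naᵢ) = Kₒ + α·Naₒ → α = (0.069162·159.0 − 9.66) / (116.0 − 0.069162·13.9)
α = (11 − 9.66) / (116.0 − 0.9614) = 1.337/115 = 0.01162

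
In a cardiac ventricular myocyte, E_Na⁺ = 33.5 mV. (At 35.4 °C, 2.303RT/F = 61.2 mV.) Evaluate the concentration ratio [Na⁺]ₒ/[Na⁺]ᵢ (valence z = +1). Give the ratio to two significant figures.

3.5

log₁₀([out]/[in]) = E·z/(61.2) = 33.5 × 1 / 61.2 = 0.5474
[out]/[in] = 10^(0.5474) = 3.527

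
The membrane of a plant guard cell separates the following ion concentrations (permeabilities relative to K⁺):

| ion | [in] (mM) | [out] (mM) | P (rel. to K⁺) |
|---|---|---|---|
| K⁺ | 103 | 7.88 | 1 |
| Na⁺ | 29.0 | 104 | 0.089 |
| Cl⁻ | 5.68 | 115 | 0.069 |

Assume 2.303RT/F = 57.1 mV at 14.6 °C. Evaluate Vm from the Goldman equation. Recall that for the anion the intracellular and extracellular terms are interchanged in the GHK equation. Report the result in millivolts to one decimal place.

Vm = 57.1 · log₁₀[(Σ P·[cation]ₒ + Σ P·[anion]ᵢ) / (Σ P·[cation]ᵢ + Σ P·[anion]ₒ)]
Numerator = 1×7.88 + 0.089×104 + 0.069×5.68 = 17.53
Denominator = 1×103 + 0.089×29.0 + 0.069×115 = 113.5
Vm = 57.1 · log₁₀(0.15441) = 57.1 × (-0.8113) = -46.33 mV

-46.3 mV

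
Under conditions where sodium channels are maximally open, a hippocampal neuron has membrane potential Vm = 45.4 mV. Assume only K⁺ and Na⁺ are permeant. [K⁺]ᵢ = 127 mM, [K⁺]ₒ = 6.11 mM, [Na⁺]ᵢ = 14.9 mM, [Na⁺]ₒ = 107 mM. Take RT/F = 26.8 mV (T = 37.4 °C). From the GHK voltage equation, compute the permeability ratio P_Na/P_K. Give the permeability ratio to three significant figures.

26.4

Let α = P_Na/P_K. GHK: Vm = 26.8·ln[(Kₒ + α·Naₒ)/(Kᵢ + α·Naᵢ)].
e^(Vm/26.8) = e^(45.4/26.8) = 5.4414
So 5.4414·(Kᵢ + α·Naᵢ) = Kₒ + α·Naₒ → α = (5.4414·127.0 − 6.11) / (107.0 − 5.4414·14.9)
α = (691.1 − 6.11) / (107.0 − 81.08) = 684.9/25.92 = 26.42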